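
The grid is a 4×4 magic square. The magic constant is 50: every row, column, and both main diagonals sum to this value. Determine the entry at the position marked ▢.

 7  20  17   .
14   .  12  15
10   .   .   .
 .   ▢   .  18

Using row 1: 7 + 20 + 17 + ? → (1,4) = 50 − 44 = 6.
The remaining cell in row 2 is (2,2) = 50 − 41 = 9.
Using column 1: 7 + 14 + 10 + ? → (4,1) = 50 − 31 = 19.
From column 4, 50 − (6 + 15 + 18) gives (3,4) = 11.
Main diagonal: 7 + 9 + 18 + ? = 50, so (3,3) = 16.
From anti-diagonal, 50 − (6 + 12 + 19) gives (3,2) = 13.
Column 2 needs 50; the known cells sum to 42, so (4,2) = 8.

8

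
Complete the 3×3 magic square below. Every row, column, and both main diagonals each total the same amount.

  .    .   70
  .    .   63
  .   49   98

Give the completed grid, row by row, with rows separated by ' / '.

Column 3 is already complete: 70 + 63 + 98 = 231, so that is the magic constant.
Row 3: 49 + 98 + ? = 231, so (3,1) = 84.
Using anti-diagonal: 70 + 84 + ? → (2,2) = 231 − 154 = 77.
Row 2 needs 231; the known cells sum to 140, so (2,1) = 91.
The remaining cell in column 1 is (1,1) = 231 − 175 = 56.
The remaining cell in column 2 is (1,2) = 231 − 126 = 105.

56 105 70 / 91 77 63 / 84 49 98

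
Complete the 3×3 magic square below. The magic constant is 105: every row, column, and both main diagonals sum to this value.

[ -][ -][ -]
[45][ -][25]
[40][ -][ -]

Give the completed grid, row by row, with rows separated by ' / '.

20 55 30 / 45 35 25 / 40 15 50

The remaining cell in row 2 is (2,2) = 105 − 70 = 35.
Column 1 must total 105; the given cells sum to 85, so (1,1) = 20.
Main diagonal: 20 + 35 + ? = 105, so (3,3) = 50.
Anti-diagonal must total 105; the given cells sum to 75, so (1,3) = 30.
Row 1: 20 + 30 + ? = 105, so (1,2) = 55.
The remaining cell in row 3 is (3,2) = 105 − 90 = 15.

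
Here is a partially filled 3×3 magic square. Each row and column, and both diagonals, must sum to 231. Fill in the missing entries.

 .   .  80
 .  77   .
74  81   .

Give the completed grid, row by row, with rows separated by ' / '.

78 73 80 / 79 77 75 / 74 81 76

From row 3, 231 − (74 + 81) gives (3,3) = 76.
Column 2 needs 231; the known cells sum to 158, so (1,2) = 73.
Column 3 must total 231; the given cells sum to 156, so (2,3) = 75.
From main diagonal, 231 − (77 + 76) gives (1,1) = 78.
Row 2 must total 231; the given cells sum to 152, so (2,1) = 79.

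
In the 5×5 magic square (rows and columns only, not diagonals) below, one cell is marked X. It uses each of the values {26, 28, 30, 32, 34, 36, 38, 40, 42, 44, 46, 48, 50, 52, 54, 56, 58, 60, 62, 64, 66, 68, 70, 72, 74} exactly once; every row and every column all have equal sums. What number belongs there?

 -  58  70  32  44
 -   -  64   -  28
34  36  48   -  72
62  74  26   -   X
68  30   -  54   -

The 25 entries sum to 1250, so each line sums to 1250/5 = 250.
Row 1 needs 250; the known cells sum to 204, so (1,1) = 46.
The remaining cell in row 3 is (3,4) = 250 − 190 = 60.
From column 1, 250 − (46 + 34 + 62 + 68) gives (2,1) = 40.
From column 2, 250 − (58 + 36 + 74 + 30) gives (2,2) = 52.
The remaining cell in column 3 is (5,3) = 250 − 208 = 42.
Row 2 needs 250; the known cells sum to 184, so (2,4) = 66.
Row 5 needs 250; the known cells sum to 194, so (5,5) = 56.
Column 4 needs 250; the known cells sum to 212, so (4,4) = 38.
From column 5, 250 − (44 + 28 + 72 + 56) gives (4,5) = 50.

50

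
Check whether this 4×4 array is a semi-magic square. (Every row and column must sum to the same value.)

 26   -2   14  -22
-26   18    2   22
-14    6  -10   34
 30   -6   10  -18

Row 1: 26 + (-2) + 14 + (-22) = 16.
Row 2: -26 + 18 + 2 + 22 = 16.
Row 3: -14 + 6 + (-10) + 34 = 16.
Row 4: 30 + (-6) + 10 + (-18) = 16.
Column 1: 26 + (-26) + (-14) + 30 = 16.
Column 2: -2 + 18 + 6 + (-6) = 16.
Column 3: 14 + 2 + (-10) + 10 = 16.
Column 4: -22 + 22 + 34 + (-18) = 16.
All lines sum to 16.

Yes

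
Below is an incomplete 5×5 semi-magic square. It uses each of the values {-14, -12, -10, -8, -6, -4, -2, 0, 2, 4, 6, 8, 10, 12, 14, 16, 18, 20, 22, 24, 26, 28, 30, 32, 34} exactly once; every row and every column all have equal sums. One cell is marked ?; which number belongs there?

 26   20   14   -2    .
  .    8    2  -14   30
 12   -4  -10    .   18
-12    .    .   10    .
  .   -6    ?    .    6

The 25 entries sum to 250, so each line sums to 250/5 = 50.
The remaining cell in row 1 is (1,5) = 50 − 58 = -8.
Using row 2: 8 + 2 + (-14) + 30 + ? → (2,1) = 50 − 26 = 24.
Row 3 must total 50; the given cells sum to 16, so (3,4) = 34.
Column 1 must total 50; the given cells sum to 50, so (5,1) = 0.
From column 2, 50 − (20 + 8 + (-4) + (-6)) gives (4,2) = 32.
Column 4 needs 50; the known cells sum to 28, so (5,4) = 22.
Column 5 needs 50; the known cells sum to 46, so (4,5) = 4.
Row 4: -12 + 32 + 10 + 4 + ? = 50, so (4,3) = 16.
Row 5 needs 50; the known cells sum to 22, so (5,3) = 28.

28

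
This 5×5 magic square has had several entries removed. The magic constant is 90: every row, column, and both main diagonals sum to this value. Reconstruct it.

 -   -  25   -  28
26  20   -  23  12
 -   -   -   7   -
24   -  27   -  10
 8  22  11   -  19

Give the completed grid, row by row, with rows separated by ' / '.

17 6 25 14 28 / 26 20 9 23 12 / 15 29 18 7 21 / 24 13 27 16 10 / 8 22 11 30 19

Row 2: 26 + 20 + 23 + 12 + ? = 90, so (2,3) = 9.
Using row 5: 8 + 22 + 11 + 19 + ? → (5,4) = 90 − 60 = 30.
Column 3 must total 90; the given cells sum to 72, so (3,3) = 18.
The remaining cell in column 5 is (3,5) = 90 − 69 = 21.
Anti-diagonal needs 90; the known cells sum to 77, so (4,2) = 13.
From row 4, 90 − (24 + 13 + 27 + 10) gives (4,4) = 16.
From column 4, 90 − (23 + 7 + 16 + 30) gives (1,4) = 14.
Main diagonal must total 90; the given cells sum to 73, so (1,1) = 17.
Row 1 needs 90; the known cells sum to 84, so (1,2) = 6.
Column 1 needs 90; the known cells sum to 75, so (3,1) = 15.
Using column 2: 6 + 20 + 13 + 22 + ? → (3,2) = 90 − 61 = 29.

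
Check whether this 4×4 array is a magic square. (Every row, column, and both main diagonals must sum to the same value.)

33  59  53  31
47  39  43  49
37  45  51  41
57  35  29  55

Row 1: 33 + 59 + 53 + 31 = 176.
Row 2: 47 + 39 + 43 + 49 = 178.
Row 3: 37 + 45 + 51 + 41 = 174.
Row 4: 57 + 35 + 29 + 55 = 176.
Column 1: 33 + 47 + 37 + 57 = 174.
Column 2: 59 + 39 + 45 + 35 = 178.
Column 3: 53 + 43 + 51 + 29 = 176.
Column 4: 31 + 49 + 41 + 55 = 176.
Main diagonal: 33 + 39 + 51 + 55 = 178.
Anti-diagonal: 31 + 43 + 45 + 57 = 176.

No — column 4 sums to 176 but row 3 sums to 174.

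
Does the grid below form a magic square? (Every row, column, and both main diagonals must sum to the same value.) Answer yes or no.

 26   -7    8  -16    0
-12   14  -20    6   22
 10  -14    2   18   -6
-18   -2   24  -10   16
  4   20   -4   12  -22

No — row 4 sums to 10 but column 2 sums to 11.

Row 1: 26 + (-7) + 8 + (-16) + 0 = 11.
Row 2: -12 + 14 + (-20) + 6 + 22 = 10.
Row 3: 10 + (-14) + 2 + 18 + (-6) = 10.
Row 4: -18 + (-2) + 24 + (-10) + 16 = 10.
Row 5: 4 + 20 + (-4) + 12 + (-22) = 10.
Column 1: 26 + (-12) + 10 + (-18) + 4 = 10.
Column 2: -7 + 14 + (-14) + (-2) + 20 = 11.
Column 3: 8 + (-20) + 2 + 24 + (-4) = 10.
Column 4: -16 + 6 + 18 + (-10) + 12 = 10.
Column 5: 0 + 22 + (-6) + 16 + (-22) = 10.
Main diagonal: 26 + 14 + 2 + (-10) + (-22) = 10.
Anti-diagonal: 0 + 6 + 2 + (-2) + 4 = 10.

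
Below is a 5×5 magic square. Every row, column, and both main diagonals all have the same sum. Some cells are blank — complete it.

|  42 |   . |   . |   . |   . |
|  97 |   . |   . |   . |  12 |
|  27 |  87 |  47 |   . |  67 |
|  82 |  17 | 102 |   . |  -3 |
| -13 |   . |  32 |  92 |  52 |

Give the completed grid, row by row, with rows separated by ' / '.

Column 1 is already complete: 42 + 97 + 27 + 82 + -13 = 235, so that is the magic constant.
The remaining cell in row 3 is (3,4) = 235 − 228 = 7.
From row 4, 235 − (82 + 17 + 102 + (-3)) gives (4,4) = 37.
Row 5 must total 235; the given cells sum to 163, so (5,2) = 72.
From column 5, 235 − (12 + 67 + (-3) + 52) gives (1,5) = 107.
From main diagonal, 235 − (42 + 47 + 37 + 52) gives (2,2) = 57.
Anti-diagonal needs 235; the known cells sum to 158, so (2,4) = 77.
Using row 2: 97 + 57 + 77 + 12 + ? → (2,3) = 235 − 243 = -8.
Column 2 needs 235; the known cells sum to 233, so (1,2) = 2.
Using column 3: -8 + 47 + 102 + 32 + ? → (1,3) = 235 − 173 = 62.
From column 4, 235 − (77 + 7 + 37 + 92) gives (1,4) = 22.

42 2 62 22 107 / 97 57 -8 77 12 / 27 87 47 7 67 / 82 17 102 37 -3 / -13 72 32 92 52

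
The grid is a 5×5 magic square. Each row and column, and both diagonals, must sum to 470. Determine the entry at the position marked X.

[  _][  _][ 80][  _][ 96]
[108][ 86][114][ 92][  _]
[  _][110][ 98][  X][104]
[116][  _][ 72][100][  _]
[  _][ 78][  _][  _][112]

The remaining cell in row 2 is (2,5) = 470 − 400 = 70.
Column 3 needs 470; the known cells sum to 364, so (5,3) = 106.
Using column 5: 96 + 70 + 104 + 112 + ? → (4,5) = 470 − 382 = 88.
Main diagonal: 86 + 98 + 100 + 112 + ? = 470, so (1,1) = 74.
From row 4, 470 − (116 + 72 + 100 + 88) gives (4,2) = 94.
Using column 2: 86 + 110 + 94 + 78 + ? → (1,2) = 470 − 368 = 102.
Anti-diagonal needs 470; the known cells sum to 380, so (5,1) = 90.
Row 1: 74 + 102 + 80 + 96 + ? = 470, so (1,4) = 118.
Using row 5: 90 + 78 + 106 + 112 + ? → (5,4) = 470 − 386 = 84.
Using column 1: 74 + 108 + 116 + 90 + ? → (3,1) = 470 − 388 = 82.
Using column 4: 118 + 92 + 100 + 84 + ? → (3,4) = 470 − 394 = 76.

76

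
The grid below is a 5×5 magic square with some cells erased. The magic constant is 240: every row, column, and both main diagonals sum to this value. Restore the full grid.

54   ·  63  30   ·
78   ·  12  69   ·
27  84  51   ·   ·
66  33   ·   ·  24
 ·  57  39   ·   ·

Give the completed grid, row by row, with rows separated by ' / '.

54 21 63 30 72 / 78 45 12 69 36 / 27 84 51 18 60 / 66 33 75 42 24 / 15 57 39 81 48

From column 1, 240 − (54 + 78 + 27 + 66) gives (5,1) = 15.
The remaining cell in column 3 is (4,3) = 240 − 165 = 75.
Anti-diagonal must total 240; the given cells sum to 168, so (1,5) = 72.
Row 1 needs 240; the known cells sum to 219, so (1,2) = 21.
Row 4: 66 + 33 + 75 + 24 + ? = 240, so (4,4) = 42.
Using column 2: 21 + 84 + 33 + 57 + ? → (2,2) = 240 − 195 = 45.
Main diagonal: 54 + 45 + 51 + 42 + ? = 240, so (5,5) = 48.
Row 2 must total 240; the given cells sum to 204, so (2,5) = 36.
The remaining cell in row 5 is (5,4) = 240 − 159 = 81.
Column 4 needs 240; the known cells sum to 222, so (3,4) = 18.
From column 5, 240 − (72 + 36 + 24 + 48) gives (3,5) = 60.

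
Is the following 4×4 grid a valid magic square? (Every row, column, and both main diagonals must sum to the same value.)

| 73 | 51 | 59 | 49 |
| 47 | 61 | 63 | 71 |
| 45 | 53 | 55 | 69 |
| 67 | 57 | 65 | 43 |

Row 1: 73 + 51 + 59 + 49 = 232.
Row 2: 47 + 61 + 63 + 71 = 242.
Row 3: 45 + 53 + 55 + 69 = 222.
Row 4: 67 + 57 + 65 + 43 = 232.
Column 1: 73 + 47 + 45 + 67 = 232.
Column 2: 51 + 61 + 53 + 57 = 222.
Column 3: 59 + 63 + 55 + 65 = 242.
Column 4: 49 + 71 + 69 + 43 = 232.
Main diagonal: 73 + 61 + 55 + 43 = 232.
Anti-diagonal: 49 + 63 + 53 + 67 = 232.

No — row 2 sums to 242 but anti-diagonal sums to 232.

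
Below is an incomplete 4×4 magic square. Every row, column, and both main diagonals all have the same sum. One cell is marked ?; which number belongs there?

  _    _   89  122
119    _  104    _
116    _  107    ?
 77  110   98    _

Column 3 is complete and sums to 398; that is the magic constant.
Row 4 must total 398; the given cells sum to 285, so (4,4) = 113.
Using column 1: 119 + 116 + 77 + ? → (1,1) = 398 − 312 = 86.
From main diagonal, 398 − (86 + 107 + 113) gives (2,2) = 92.
Using anti-diagonal: 122 + 104 + 77 + ? → (3,2) = 398 − 303 = 95.
Using row 1: 86 + 89 + 122 + ? → (1,2) = 398 − 297 = 101.
Row 2: 119 + 92 + 104 + ? = 398, so (2,4) = 83.
Using row 3: 116 + 95 + 107 + ? → (3,4) = 398 − 318 = 80.

80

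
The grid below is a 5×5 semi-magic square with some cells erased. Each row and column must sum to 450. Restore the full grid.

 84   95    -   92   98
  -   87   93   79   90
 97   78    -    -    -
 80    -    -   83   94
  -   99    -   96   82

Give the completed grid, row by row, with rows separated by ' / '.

84 95 81 92 98 / 101 87 93 79 90 / 97 78 89 100 86 / 80 91 102 83 94 / 88 99 85 96 82

Using row 1: 84 + 95 + 92 + 98 + ? → (1,3) = 450 − 369 = 81.
From row 2, 450 − (87 + 93 + 79 + 90) gives (2,1) = 101.
Column 1 needs 450; the known cells sum to 362, so (5,1) = 88.
Using column 2: 95 + 87 + 78 + 99 + ? → (4,2) = 450 − 359 = 91.
The remaining cell in column 4 is (3,4) = 450 − 350 = 100.
The remaining cell in column 5 is (3,5) = 450 − 364 = 86.
Row 3 needs 450; the known cells sum to 361, so (3,3) = 89.
Using row 4: 80 + 91 + 83 + 94 + ? → (4,3) = 450 − 348 = 102.
Row 5 must total 450; the given cells sum to 365, so (5,3) = 85.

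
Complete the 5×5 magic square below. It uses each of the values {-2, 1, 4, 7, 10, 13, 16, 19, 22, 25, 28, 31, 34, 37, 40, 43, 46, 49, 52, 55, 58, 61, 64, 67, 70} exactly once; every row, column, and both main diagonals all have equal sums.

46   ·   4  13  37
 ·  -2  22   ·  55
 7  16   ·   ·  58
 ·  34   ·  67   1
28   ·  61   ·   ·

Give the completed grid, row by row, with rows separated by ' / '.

46 70 4 13 37 / 64 -2 22 31 55 / 7 16 40 49 58 / 25 34 43 67 1 / 28 52 61 10 19

The 25 entries sum to 850, so each line sums to 850/5 = 170.
The remaining cell in row 1 is (1,2) = 170 − 100 = 70.
Using column 2: 70 + (-2) + 16 + 34 + ? → (5,2) = 170 − 118 = 52.
Column 5 needs 170; the known cells sum to 151, so (5,5) = 19.
From main diagonal, 170 − (46 + (-2) + 67 + 19) gives (3,3) = 40.
The remaining cell in anti-diagonal is (2,4) = 170 − 139 = 31.
From row 2, 170 − (-2 + 22 + 31 + 55) gives (2,1) = 64.
Row 3 needs 170; the known cells sum to 121, so (3,4) = 49.
From row 5, 170 − (28 + 52 + 61 + 19) gives (5,4) = 10.
Column 1: 46 + 64 + 7 + 28 + ? = 170, so (4,1) = 25.
Column 3 must total 170; the given cells sum to 127, so (4,3) = 43.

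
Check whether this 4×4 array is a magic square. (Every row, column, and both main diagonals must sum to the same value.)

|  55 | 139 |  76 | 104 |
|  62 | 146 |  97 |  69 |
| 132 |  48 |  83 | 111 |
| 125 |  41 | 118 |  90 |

Yes

Row 1: 55 + 139 + 76 + 104 = 374.
Row 2: 62 + 146 + 97 + 69 = 374.
Row 3: 132 + 48 + 83 + 111 = 374.
Row 4: 125 + 41 + 118 + 90 = 374.
Column 1: 55 + 62 + 132 + 125 = 374.
Column 2: 139 + 146 + 48 + 41 = 374.
Column 3: 76 + 97 + 83 + 118 = 374.
Column 4: 104 + 69 + 111 + 90 = 374.
Main diagonal: 55 + 146 + 83 + 90 = 374.
Anti-diagonal: 104 + 97 + 48 + 125 = 374.
All lines sum to 374.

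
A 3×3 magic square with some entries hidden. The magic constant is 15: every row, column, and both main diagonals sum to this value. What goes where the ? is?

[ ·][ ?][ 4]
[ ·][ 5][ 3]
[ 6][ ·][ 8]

Using row 2: 5 + 3 + ? → (2,1) = 15 − 8 = 7.
Row 3: 6 + 8 + ? = 15, so (3,2) = 1.
Column 1: 7 + 6 + ? = 15, so (1,1) = 2.
From column 2, 15 − (5 + 1) gives (1,2) = 9.

9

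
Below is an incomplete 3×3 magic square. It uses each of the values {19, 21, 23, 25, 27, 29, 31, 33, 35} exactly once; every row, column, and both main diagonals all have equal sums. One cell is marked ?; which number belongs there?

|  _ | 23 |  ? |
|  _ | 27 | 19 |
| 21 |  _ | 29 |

33

The 9 entries sum to 243, so each line sums to 243/3 = 81.
Row 2 must total 81; the given cells sum to 46, so (2,1) = 35.
Row 3: 21 + 29 + ? = 81, so (3,2) = 31.
Column 1: 35 + 21 + ? = 81, so (1,1) = 25.
Column 3: 19 + 29 + ? = 81, so (1,3) = 33.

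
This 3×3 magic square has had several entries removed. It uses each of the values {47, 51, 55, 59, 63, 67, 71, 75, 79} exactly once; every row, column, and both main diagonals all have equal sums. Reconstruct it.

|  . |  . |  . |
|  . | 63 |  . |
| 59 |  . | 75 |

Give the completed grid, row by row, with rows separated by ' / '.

The 9 entries sum to 567, so each line sums to 567/3 = 189.
Row 3: 59 + 75 + ? = 189, so (3,2) = 55.
From column 2, 189 − (63 + 55) gives (1,2) = 71.
The remaining cell in main diagonal is (1,1) = 189 − 138 = 51.
Anti-diagonal must total 189; the given cells sum to 122, so (1,3) = 67.
Column 1 needs 189; the known cells sum to 110, so (2,1) = 79.
Column 3 needs 189; the known cells sum to 142, so (2,3) = 47.

51 71 67 / 79 63 47 / 59 55 75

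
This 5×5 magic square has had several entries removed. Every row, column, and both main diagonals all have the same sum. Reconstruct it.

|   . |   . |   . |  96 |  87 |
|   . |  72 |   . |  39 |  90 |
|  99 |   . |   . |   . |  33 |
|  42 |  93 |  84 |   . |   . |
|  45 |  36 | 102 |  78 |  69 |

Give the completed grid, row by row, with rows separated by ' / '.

Row 5 is already complete: 45 + 36 + 102 + 78 + 69 = 330, so that is the magic constant.
Using column 5: 87 + 90 + 33 + 69 + ? → (4,5) = 330 − 279 = 51.
Using anti-diagonal: 87 + 39 + 93 + 45 + ? → (3,3) = 330 − 264 = 66.
Row 4 must total 330; the given cells sum to 270, so (4,4) = 60.
The remaining cell in column 4 is (3,4) = 330 − 273 = 57.
Main diagonal: 72 + 66 + 60 + 69 + ? = 330, so (1,1) = 63.
Row 3 needs 330; the known cells sum to 255, so (3,2) = 75.
Column 1 needs 330; the known cells sum to 249, so (2,1) = 81.
Column 2 needs 330; the known cells sum to 276, so (1,2) = 54.
Row 1 needs 330; the known cells sum to 300, so (1,3) = 30.
Row 2 must total 330; the given cells sum to 282, so (2,3) = 48.

63 54 30 96 87 / 81 72 48 39 90 / 99 75 66 57 33 / 42 93 84 60 51 / 45 36 102 78 69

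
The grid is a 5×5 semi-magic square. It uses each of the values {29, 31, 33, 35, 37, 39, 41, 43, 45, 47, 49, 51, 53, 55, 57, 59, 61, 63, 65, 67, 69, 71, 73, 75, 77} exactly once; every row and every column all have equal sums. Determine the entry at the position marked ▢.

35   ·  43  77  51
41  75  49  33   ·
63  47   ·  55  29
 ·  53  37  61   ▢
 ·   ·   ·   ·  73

45

The 25 entries sum to 1325, so each line sums to 1325/5 = 265.
Row 1 must total 265; the given cells sum to 206, so (1,2) = 59.
Using row 2: 41 + 75 + 49 + 33 + ? → (2,5) = 265 − 198 = 67.
Using row 3: 63 + 47 + 55 + 29 + ? → (3,3) = 265 − 194 = 71.
Column 2 needs 265; the known cells sum to 234, so (5,2) = 31.
The remaining cell in column 3 is (5,3) = 265 − 200 = 65.
Column 4 must total 265; the given cells sum to 226, so (5,4) = 39.
The remaining cell in column 5 is (4,5) = 265 − 220 = 45.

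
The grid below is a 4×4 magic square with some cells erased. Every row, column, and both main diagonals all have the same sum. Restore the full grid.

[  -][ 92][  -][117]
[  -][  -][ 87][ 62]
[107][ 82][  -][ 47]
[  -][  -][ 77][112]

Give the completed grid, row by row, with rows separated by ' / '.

57 92 72 117 / 122 67 87 62 / 107 82 102 47 / 52 97 77 112

Column 4 is already complete: 117 + 62 + 47 + 112 = 338, so that is the magic constant.
Using row 3: 107 + 82 + 47 + ? → (3,3) = 338 − 236 = 102.
From column 3, 338 − (87 + 102 + 77) gives (1,3) = 72.
Anti-diagonal: 117 + 87 + 82 + ? = 338, so (4,1) = 52.
Row 1 must total 338; the given cells sum to 281, so (1,1) = 57.
From row 4, 338 − (52 + 77 + 112) gives (4,2) = 97.
The remaining cell in column 1 is (2,1) = 338 − 216 = 122.
From column 2, 338 − (92 + 82 + 97) gives (2,2) = 67.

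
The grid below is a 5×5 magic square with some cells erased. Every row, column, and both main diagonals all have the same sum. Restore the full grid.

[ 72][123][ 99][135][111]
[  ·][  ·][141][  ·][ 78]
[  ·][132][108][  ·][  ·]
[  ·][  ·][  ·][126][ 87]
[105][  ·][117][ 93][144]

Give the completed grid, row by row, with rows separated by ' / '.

72 123 99 135 111 / 129 90 141 102 78 / 96 132 108 84 120 / 138 114 75 126 87 / 105 81 117 93 144

Row 1 is already complete: 72 + 123 + 99 + 135 + 111 = 540, so that is the magic constant.
Row 5 must total 540; the given cells sum to 459, so (5,2) = 81.
Column 3 needs 540; the known cells sum to 465, so (4,3) = 75.
The remaining cell in column 5 is (3,5) = 540 − 420 = 120.
Main diagonal must total 540; the given cells sum to 450, so (2,2) = 90.
Column 2 needs 540; the known cells sum to 426, so (4,2) = 114.
The remaining cell in anti-diagonal is (2,4) = 540 − 438 = 102.
Row 2 needs 540; the known cells sum to 411, so (2,1) = 129.
Using row 4: 114 + 75 + 126 + 87 + ? → (4,1) = 540 − 402 = 138.
Column 1: 72 + 129 + 138 + 105 + ? = 540, so (3,1) = 96.
Column 4 must total 540; the given cells sum to 456, so (3,4) = 84.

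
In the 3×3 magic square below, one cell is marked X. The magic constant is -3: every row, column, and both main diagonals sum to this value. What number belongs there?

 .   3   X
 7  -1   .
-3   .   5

Row 2: 7 + (-1) + ? = -3, so (2,3) = -9.
Using row 3: -3 + 5 + ? → (3,2) = -3 − 2 = -5.
The remaining cell in column 1 is (1,1) = -3 − 4 = -7.
The remaining cell in column 3 is (1,3) = -3 − (-4) = 1.

1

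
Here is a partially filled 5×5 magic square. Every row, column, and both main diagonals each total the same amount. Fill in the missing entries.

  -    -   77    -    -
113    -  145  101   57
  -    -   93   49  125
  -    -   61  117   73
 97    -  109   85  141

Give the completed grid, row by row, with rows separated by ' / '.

65 121 77 133 89 / 113 69 145 101 57 / 81 137 93 49 125 / 129 105 61 117 73 / 97 53 109 85 141

Column 3 is already complete: 77 + 145 + 93 + 61 + 109 = 485, so that is the magic constant.
Row 2 must total 485; the given cells sum to 416, so (2,2) = 69.
Row 5 needs 485; the known cells sum to 432, so (5,2) = 53.
Column 4 needs 485; the known cells sum to 352, so (1,4) = 133.
From column 5, 485 − (57 + 125 + 73 + 141) gives (1,5) = 89.
The remaining cell in main diagonal is (1,1) = 485 − 420 = 65.
Using anti-diagonal: 89 + 101 + 93 + 97 + ? → (4,2) = 485 − 380 = 105.
Using row 1: 65 + 77 + 133 + 89 + ? → (1,2) = 485 − 364 = 121.
From row 4, 485 − (105 + 61 + 117 + 73) gives (4,1) = 129.
Using column 1: 65 + 113 + 129 + 97 + ? → (3,1) = 485 − 404 = 81.
Using column 2: 121 + 69 + 105 + 53 + ? → (3,2) = 485 − 348 = 137.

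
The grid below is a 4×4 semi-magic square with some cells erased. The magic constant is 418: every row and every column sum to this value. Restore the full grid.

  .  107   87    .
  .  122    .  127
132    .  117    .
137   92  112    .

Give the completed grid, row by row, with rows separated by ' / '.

From row 4, 418 − (137 + 92 + 112) gives (4,4) = 77.
Column 2: 107 + 122 + 92 + ? = 418, so (3,2) = 97.
Column 3 must total 418; the given cells sum to 316, so (2,3) = 102.
Row 2: 122 + 102 + 127 + ? = 418, so (2,1) = 67.
The remaining cell in row 3 is (3,4) = 418 − 346 = 72.
The remaining cell in column 1 is (1,1) = 418 − 336 = 82.
The remaining cell in column 4 is (1,4) = 418 − 276 = 142.

82 107 87 142 / 67 122 102 127 / 132 97 117 72 / 137 92 112 77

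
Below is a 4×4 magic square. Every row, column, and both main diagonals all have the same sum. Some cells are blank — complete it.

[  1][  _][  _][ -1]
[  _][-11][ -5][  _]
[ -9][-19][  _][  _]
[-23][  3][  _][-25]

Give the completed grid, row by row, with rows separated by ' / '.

1 -21 -27 -1 / -17 -11 -5 -15 / -9 -19 -13 -7 / -23 3 -3 -25

Anti-diagonal is already complete: -1 + -5 + -19 + -23 = -48, so that is the magic constant.
Using row 4: -23 + 3 + (-25) + ? → (4,3) = -48 − (-45) = -3.
From column 1, -48 − (1 + (-9) + (-23)) gives (2,1) = -17.
Column 2: -11 + (-19) + 3 + ? = -48, so (1,2) = -21.
Using main diagonal: 1 + (-11) + (-25) + ? → (3,3) = -48 − (-35) = -13.
Using row 1: 1 + (-21) + (-1) + ? → (1,3) = -48 − (-21) = -27.
Using row 2: -17 + (-11) + (-5) + ? → (2,4) = -48 − (-33) = -15.
Row 3 needs -48; the known cells sum to -41, so (3,4) = -7.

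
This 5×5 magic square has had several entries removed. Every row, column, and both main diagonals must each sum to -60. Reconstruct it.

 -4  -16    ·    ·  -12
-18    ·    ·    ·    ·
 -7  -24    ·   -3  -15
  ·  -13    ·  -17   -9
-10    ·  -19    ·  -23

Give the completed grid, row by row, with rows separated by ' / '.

Row 3: -7 + (-24) + (-3) + (-15) + ? = -60, so (3,3) = -11.
Column 1 needs -60; the known cells sum to -39, so (4,1) = -21.
Column 5: -12 + (-15) + (-9) + (-23) + ? = -60, so (2,5) = -1.
Main diagonal needs -60; the known cells sum to -55, so (2,2) = -5.
The remaining cell in anti-diagonal is (2,4) = -60 − (-46) = -14.
Row 2 must total -60; the given cells sum to -38, so (2,3) = -22.
The remaining cell in row 4 is (4,3) = -60 − (-60) = 0.
Using column 2: -16 + (-5) + (-24) + (-13) + ? → (5,2) = -60 − (-58) = -2.
The remaining cell in column 3 is (1,3) = -60 − (-52) = -8.
Row 1 needs -60; the known cells sum to -40, so (1,4) = -20.
Using row 5: -10 + (-2) + (-19) + (-23) + ? → (5,4) = -60 − (-54) = -6.

-4 -16 -8 -20 -12 / -18 -5 -22 -14 -1 / -7 -24 -11 -3 -15 / -21 -13 0 -17 -9 / -10 -2 -19 -6 -23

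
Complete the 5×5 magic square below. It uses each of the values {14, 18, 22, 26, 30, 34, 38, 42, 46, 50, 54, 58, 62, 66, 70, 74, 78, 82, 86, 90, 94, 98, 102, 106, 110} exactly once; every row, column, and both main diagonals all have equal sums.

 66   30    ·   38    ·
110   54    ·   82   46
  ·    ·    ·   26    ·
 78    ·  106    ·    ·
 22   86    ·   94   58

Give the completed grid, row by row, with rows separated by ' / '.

66 30 74 38 102 / 110 54 18 82 46 / 34 98 62 26 90 / 78 42 106 70 14 / 22 86 50 94 58

The 25 entries sum to 1550, so each line sums to 1550/5 = 310.
Row 2 must total 310; the given cells sum to 292, so (2,3) = 18.
Row 5: 22 + 86 + 94 + 58 + ? = 310, so (5,3) = 50.
Using column 1: 66 + 110 + 78 + 22 + ? → (3,1) = 310 − 276 = 34.
From column 4, 310 − (38 + 82 + 26 + 94) gives (4,4) = 70.
The remaining cell in main diagonal is (3,3) = 310 − 248 = 62.
Column 3 needs 310; the known cells sum to 236, so (1,3) = 74.
The remaining cell in row 1 is (1,5) = 310 − 208 = 102.
Anti-diagonal needs 310; the known cells sum to 268, so (4,2) = 42.
Row 4: 78 + 42 + 106 + 70 + ? = 310, so (4,5) = 14.
Column 2: 30 + 54 + 42 + 86 + ? = 310, so (3,2) = 98.
Column 5 needs 310; the known cells sum to 220, so (3,5) = 90.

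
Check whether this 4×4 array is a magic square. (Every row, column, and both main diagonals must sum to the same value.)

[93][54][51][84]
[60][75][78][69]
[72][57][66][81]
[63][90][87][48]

No — row 3 sums to 276 but row 4 sums to 288.

Row 1: 93 + 54 + 51 + 84 = 282.
Row 2: 60 + 75 + 78 + 69 = 282.
Row 3: 72 + 57 + 66 + 81 = 276.
Row 4: 63 + 90 + 87 + 48 = 288.
Column 1: 93 + 60 + 72 + 63 = 288.
Column 2: 54 + 75 + 57 + 90 = 276.
Column 3: 51 + 78 + 66 + 87 = 282.
Column 4: 84 + 69 + 81 + 48 = 282.
Main diagonal: 93 + 75 + 66 + 48 = 282.
Anti-diagonal: 84 + 78 + 57 + 63 = 282.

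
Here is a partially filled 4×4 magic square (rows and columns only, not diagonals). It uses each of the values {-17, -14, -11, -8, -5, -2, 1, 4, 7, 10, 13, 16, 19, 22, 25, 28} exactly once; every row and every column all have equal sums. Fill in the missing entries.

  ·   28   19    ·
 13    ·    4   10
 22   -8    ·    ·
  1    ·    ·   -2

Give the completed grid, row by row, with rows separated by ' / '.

The 16 entries sum to 88, so each line sums to 88/4 = 22.
Row 2 must total 22; the given cells sum to 27, so (2,2) = -5.
Column 1 needs 22; the known cells sum to 36, so (1,1) = -14.
Using column 2: 28 + (-5) + (-8) + ? → (4,2) = 22 − 15 = 7.
Row 1 must total 22; the given cells sum to 33, so (1,4) = -11.
The remaining cell in row 4 is (4,3) = 22 − 6 = 16.
Column 3: 19 + 4 + 16 + ? = 22, so (3,3) = -17.
The remaining cell in column 4 is (3,4) = 22 − (-3) = 25.

-14 28 19 -11 / 13 -5 4 10 / 22 -8 -17 25 / 1 7 16 -2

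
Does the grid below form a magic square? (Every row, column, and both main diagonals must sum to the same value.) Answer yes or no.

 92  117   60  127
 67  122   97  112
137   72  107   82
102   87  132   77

No — column 1 sums to 398 but row 1 sums to 396.

Row 1: 92 + 117 + 60 + 127 = 396.
Row 2: 67 + 122 + 97 + 112 = 398.
Row 3: 137 + 72 + 107 + 82 = 398.
Row 4: 102 + 87 + 132 + 77 = 398.
Column 1: 92 + 67 + 137 + 102 = 398.
Column 2: 117 + 122 + 72 + 87 = 398.
Column 3: 60 + 97 + 107 + 132 = 396.
Column 4: 127 + 112 + 82 + 77 = 398.
Main diagonal: 92 + 122 + 107 + 77 = 398.
Anti-diagonal: 127 + 97 + 72 + 102 = 398.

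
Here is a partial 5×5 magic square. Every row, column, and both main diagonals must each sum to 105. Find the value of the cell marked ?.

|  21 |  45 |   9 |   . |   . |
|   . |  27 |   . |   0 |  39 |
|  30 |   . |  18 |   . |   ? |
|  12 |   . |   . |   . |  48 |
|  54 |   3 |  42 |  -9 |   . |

The remaining cell in row 5 is (5,5) = 105 − 90 = 15.
The remaining cell in column 1 is (2,1) = 105 − 117 = -12.
Main diagonal: 21 + 27 + 18 + 15 + ? = 105, so (4,4) = 24.
Row 2 must total 105; the given cells sum to 54, so (2,3) = 51.
From column 3, 105 − (9 + 51 + 18 + 42) gives (4,3) = -15.
Row 4: 12 + (-15) + 24 + 48 + ? = 105, so (4,2) = 36.
From column 2, 105 − (45 + 27 + 36 + 3) gives (3,2) = -6.
Anti-diagonal: 0 + 18 + 36 + 54 + ? = 105, so (1,5) = -3.
Row 1 needs 105; the known cells sum to 72, so (1,4) = 33.
Column 4 must total 105; the given cells sum to 48, so (3,4) = 57.
Using column 5: -3 + 39 + 48 + 15 + ? → (3,5) = 105 − 99 = 6.

6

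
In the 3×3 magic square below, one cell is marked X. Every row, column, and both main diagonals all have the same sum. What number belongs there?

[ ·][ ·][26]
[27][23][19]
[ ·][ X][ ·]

25

Row 2 is complete and sums to 69; that is the magic constant.
From column 3, 69 − (26 + 19) gives (3,3) = 24.
From main diagonal, 69 − (23 + 24) gives (1,1) = 22.
Anti-diagonal needs 69; the known cells sum to 49, so (3,1) = 20.
Row 1: 22 + 26 + ? = 69, so (1,2) = 21.
Row 3 must total 69; the given cells sum to 44, so (3,2) = 25.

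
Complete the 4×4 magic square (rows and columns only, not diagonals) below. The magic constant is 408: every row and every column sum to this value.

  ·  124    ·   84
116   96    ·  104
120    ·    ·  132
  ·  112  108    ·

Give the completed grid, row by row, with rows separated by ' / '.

Row 2 must total 408; the given cells sum to 316, so (2,3) = 92.
Column 2 needs 408; the known cells sum to 332, so (3,2) = 76.
Column 4 needs 408; the known cells sum to 320, so (4,4) = 88.
Row 3: 120 + 76 + 132 + ? = 408, so (3,3) = 80.
From row 4, 408 − (112 + 108 + 88) gives (4,1) = 100.
From column 1, 408 − (116 + 120 + 100) gives (1,1) = 72.
From column 3, 408 − (92 + 80 + 108) gives (1,3) = 128.

72 124 128 84 / 116 96 92 104 / 120 76 80 132 / 100 112 108 88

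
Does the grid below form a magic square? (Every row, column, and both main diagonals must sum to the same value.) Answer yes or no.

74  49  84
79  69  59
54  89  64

Yes

Row 1: 74 + 49 + 84 = 207.
Row 2: 79 + 69 + 59 = 207.
Row 3: 54 + 89 + 64 = 207.
Column 1: 74 + 79 + 54 = 207.
Column 2: 49 + 69 + 89 = 207.
Column 3: 84 + 59 + 64 = 207.
Main diagonal: 74 + 69 + 64 = 207.
Anti-diagonal: 84 + 69 + 54 = 207.
All lines sum to 207.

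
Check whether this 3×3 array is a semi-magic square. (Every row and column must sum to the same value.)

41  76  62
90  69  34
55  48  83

No — column 3 sums to 179 but row 2 sums to 193.

Row 1: 41 + 76 + 62 = 179.
Row 2: 90 + 69 + 34 = 193.
Row 3: 55 + 48 + 83 = 186.
Column 1: 41 + 90 + 55 = 186.
Column 2: 76 + 69 + 48 = 193.
Column 3: 62 + 34 + 83 = 179.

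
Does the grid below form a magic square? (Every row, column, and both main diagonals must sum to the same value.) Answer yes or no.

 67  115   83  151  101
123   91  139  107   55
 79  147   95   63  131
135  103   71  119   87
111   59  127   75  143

No — row 1 sums to 517 but row 4 sums to 515.

Row 1: 67 + 115 + 83 + 151 + 101 = 517.
Row 2: 123 + 91 + 139 + 107 + 55 = 515.
Row 3: 79 + 147 + 95 + 63 + 131 = 515.
Row 4: 135 + 103 + 71 + 119 + 87 = 515.
Row 5: 111 + 59 + 127 + 75 + 143 = 515.
Column 1: 67 + 123 + 79 + 135 + 111 = 515.
Column 2: 115 + 91 + 147 + 103 + 59 = 515.
Column 3: 83 + 139 + 95 + 71 + 127 = 515.
Column 4: 151 + 107 + 63 + 119 + 75 = 515.
Column 5: 101 + 55 + 131 + 87 + 143 = 517.
Main diagonal: 67 + 91 + 95 + 119 + 143 = 515.
Anti-diagonal: 101 + 107 + 95 + 103 + 111 = 517.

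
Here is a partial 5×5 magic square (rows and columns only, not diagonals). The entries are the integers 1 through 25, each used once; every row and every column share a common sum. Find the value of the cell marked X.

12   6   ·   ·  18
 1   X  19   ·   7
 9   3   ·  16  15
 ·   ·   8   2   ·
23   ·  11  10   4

The entries are 1 through 25, which sum to 325, so each line sums to 325/5 = 65.
Using row 3: 9 + 3 + 16 + 15 + ? → (3,3) = 65 − 43 = 22.
Row 5 needs 65; the known cells sum to 48, so (5,2) = 17.
The remaining cell in column 1 is (4,1) = 65 − 45 = 20.
The remaining cell in column 3 is (1,3) = 65 − 60 = 5.
Column 5 must total 65; the given cells sum to 44, so (4,5) = 21.
The remaining cell in row 1 is (1,4) = 65 − 41 = 24.
The remaining cell in row 4 is (4,2) = 65 − 51 = 14.
Column 2: 6 + 3 + 14 + 17 + ? = 65, so (2,2) = 25.

25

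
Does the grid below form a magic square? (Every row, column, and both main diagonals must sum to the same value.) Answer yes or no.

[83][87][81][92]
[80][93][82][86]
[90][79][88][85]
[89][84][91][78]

Row 1: 83 + 87 + 81 + 92 = 343.
Row 2: 80 + 93 + 82 + 86 = 341.
Row 3: 90 + 79 + 88 + 85 = 342.
Row 4: 89 + 84 + 91 + 78 = 342.
Column 1: 83 + 80 + 90 + 89 = 342.
Column 2: 87 + 93 + 79 + 84 = 343.
Column 3: 81 + 82 + 88 + 91 = 342.
Column 4: 92 + 86 + 85 + 78 = 341.
Main diagonal: 83 + 93 + 88 + 78 = 342.
Anti-diagonal: 92 + 82 + 79 + 89 = 342.

No — anti-diagonal sums to 342 but column 4 sums to 341.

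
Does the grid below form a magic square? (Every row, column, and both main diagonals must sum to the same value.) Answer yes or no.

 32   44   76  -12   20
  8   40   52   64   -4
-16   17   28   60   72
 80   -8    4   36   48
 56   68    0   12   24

No — row 3 sums to 161 but column 5 sums to 160.

Row 1: 32 + 44 + 76 + (-12) + 20 = 160.
Row 2: 8 + 40 + 52 + 64 + (-4) = 160.
Row 3: -16 + 17 + 28 + 60 + 72 = 161.
Row 4: 80 + (-8) + 4 + 36 + 48 = 160.
Row 5: 56 + 68 + 0 + 12 + 24 = 160.
Column 1: 32 + 8 + (-16) + 80 + 56 = 160.
Column 2: 44 + 40 + 17 + (-8) + 68 = 161.
Column 3: 76 + 52 + 28 + 4 + 0 = 160.
Column 4: -12 + 64 + 60 + 36 + 12 = 160.
Column 5: 20 + (-4) + 72 + 48 + 24 = 160.
Main diagonal: 32 + 40 + 28 + 36 + 24 = 160.
Anti-diagonal: 20 + 64 + 28 + (-8) + 56 = 160.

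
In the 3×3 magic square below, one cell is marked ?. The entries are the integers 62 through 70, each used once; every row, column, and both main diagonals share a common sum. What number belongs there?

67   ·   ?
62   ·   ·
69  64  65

The entries are 62 through 70, which sum to 594, so each line sums to 594/3 = 198.
From main diagonal, 198 − (67 + 65) gives (2,2) = 66.
From anti-diagonal, 198 − (66 + 69) gives (1,3) = 63.

63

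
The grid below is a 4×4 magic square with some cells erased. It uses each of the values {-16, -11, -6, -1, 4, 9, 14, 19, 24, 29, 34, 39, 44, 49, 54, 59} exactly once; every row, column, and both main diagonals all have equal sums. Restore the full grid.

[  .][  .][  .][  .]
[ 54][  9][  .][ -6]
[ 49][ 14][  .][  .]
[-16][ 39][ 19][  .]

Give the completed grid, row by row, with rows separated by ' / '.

The 16 entries sum to 344, so each line sums to 344/4 = 86.
From row 2, 86 − (54 + 9 + (-6)) gives (2,3) = 29.
Using row 4: -16 + 39 + 19 + ? → (4,4) = 86 − 42 = 44.
Using column 1: 54 + 49 + (-16) + ? → (1,1) = 86 − 87 = -1.
Using column 2: 9 + 14 + 39 + ? → (1,2) = 86 − 62 = 24.
Using main diagonal: -1 + 9 + 44 + ? → (3,3) = 86 − 52 = 34.
The remaining cell in anti-diagonal is (1,4) = 86 − 27 = 59.
Row 1: -1 + 24 + 59 + ? = 86, so (1,3) = 4.
Row 3 must total 86; the given cells sum to 97, so (3,4) = -11.

-1 24 4 59 / 54 9 29 -6 / 49 14 34 -11 / -16 39 19 44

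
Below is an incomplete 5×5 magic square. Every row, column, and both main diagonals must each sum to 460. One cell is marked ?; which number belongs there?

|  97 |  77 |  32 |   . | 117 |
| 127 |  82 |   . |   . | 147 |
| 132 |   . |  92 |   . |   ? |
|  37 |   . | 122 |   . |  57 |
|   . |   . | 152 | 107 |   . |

From row 1, 460 − (97 + 77 + 32 + 117) gives (1,4) = 137.
Column 1 must total 460; the given cells sum to 393, so (5,1) = 67.
The remaining cell in column 3 is (2,3) = 460 − 398 = 62.
Row 2: 127 + 82 + 62 + 147 + ? = 460, so (2,4) = 42.
Anti-diagonal: 117 + 42 + 92 + 67 + ? = 460, so (4,2) = 142.
Row 4 must total 460; the given cells sum to 358, so (4,4) = 102.
Using column 4: 137 + 42 + 102 + 107 + ? → (3,4) = 460 − 388 = 72.
The remaining cell in main diagonal is (5,5) = 460 − 373 = 87.
Row 5: 67 + 152 + 107 + 87 + ? = 460, so (5,2) = 47.
The remaining cell in column 2 is (3,2) = 460 − 348 = 112.
Column 5 must total 460; the given cells sum to 408, so (3,5) = 52.

52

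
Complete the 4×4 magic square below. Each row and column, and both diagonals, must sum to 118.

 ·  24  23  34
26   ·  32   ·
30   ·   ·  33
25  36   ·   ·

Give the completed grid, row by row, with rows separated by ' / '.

37 24 23 34 / 26 31 32 29 / 30 27 28 33 / 25 36 35 22

Row 1 needs 118; the known cells sum to 81, so (1,1) = 37.
From anti-diagonal, 118 − (34 + 32 + 25) gives (3,2) = 27.
The remaining cell in row 3 is (3,3) = 118 − 90 = 28.
The remaining cell in column 2 is (2,2) = 118 − 87 = 31.
The remaining cell in column 3 is (4,3) = 118 − 83 = 35.
Using main diagonal: 37 + 31 + 28 + ? → (4,4) = 118 − 96 = 22.
Row 2: 26 + 31 + 32 + ? = 118, so (2,4) = 29.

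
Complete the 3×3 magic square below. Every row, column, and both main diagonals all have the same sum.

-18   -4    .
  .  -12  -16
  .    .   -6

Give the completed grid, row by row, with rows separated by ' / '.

Main diagonal is already complete: -18 + -12 + -6 = -36, so that is the magic constant.
Using row 1: -18 + (-4) + ? → (1,3) = -36 − (-22) = -14.
From row 2, -36 − (-12 + (-16)) gives (2,1) = -8.
Column 1: -18 + (-8) + ? = -36, so (3,1) = -10.
Using column 2: -4 + (-12) + ? → (3,2) = -36 − (-16) = -20.

-18 -4 -14 / -8 -12 -16 / -10 -20 -6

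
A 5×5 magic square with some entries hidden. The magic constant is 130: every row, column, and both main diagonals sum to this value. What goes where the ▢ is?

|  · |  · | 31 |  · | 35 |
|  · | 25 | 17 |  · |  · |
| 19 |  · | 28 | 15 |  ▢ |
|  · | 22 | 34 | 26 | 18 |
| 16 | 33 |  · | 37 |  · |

Row 4 needs 130; the known cells sum to 100, so (4,1) = 30.
Column 3 needs 130; the known cells sum to 110, so (5,3) = 20.
From anti-diagonal, 130 − (35 + 28 + 22 + 16) gives (2,4) = 29.
Row 5 must total 130; the given cells sum to 106, so (5,5) = 24.
Column 4: 29 + 15 + 26 + 37 + ? = 130, so (1,4) = 23.
From main diagonal, 130 − (25 + 28 + 26 + 24) gives (1,1) = 27.
Row 1 needs 130; the known cells sum to 116, so (1,2) = 14.
The remaining cell in column 1 is (2,1) = 130 − 92 = 38.
Column 2 must total 130; the given cells sum to 94, so (3,2) = 36.
Row 2 must total 130; the given cells sum to 109, so (2,5) = 21.
Row 3 needs 130; the known cells sum to 98, so (3,5) = 32.

32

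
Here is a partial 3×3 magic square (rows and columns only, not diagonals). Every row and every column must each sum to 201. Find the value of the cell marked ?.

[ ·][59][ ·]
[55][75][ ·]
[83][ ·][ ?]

The remaining cell in row 2 is (2,3) = 201 − 130 = 71.
Using column 1: 55 + 83 + ? → (1,1) = 201 − 138 = 63.
Column 2 needs 201; the known cells sum to 134, so (3,2) = 67.
Row 1 needs 201; the known cells sum to 122, so (1,3) = 79.
Using row 3: 83 + 67 + ? → (3,3) = 201 − 150 = 51.

51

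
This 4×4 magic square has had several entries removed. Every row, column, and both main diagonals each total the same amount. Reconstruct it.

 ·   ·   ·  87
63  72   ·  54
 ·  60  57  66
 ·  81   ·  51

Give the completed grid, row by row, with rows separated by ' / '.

Column 4 is already complete: 87 + 54 + 66 + 51 = 258, so that is the magic constant.
Row 2: 63 + 72 + 54 + ? = 258, so (2,3) = 69.
From row 3, 258 − (60 + 57 + 66) gives (3,1) = 75.
Column 2: 72 + 60 + 81 + ? = 258, so (1,2) = 45.
Main diagonal must total 258; the given cells sum to 180, so (1,1) = 78.
Anti-diagonal must total 258; the given cells sum to 216, so (4,1) = 42.
Row 1 needs 258; the known cells sum to 210, so (1,3) = 48.
Row 4: 42 + 81 + 51 + ? = 258, so (4,3) = 84.

78 45 48 87 / 63 72 69 54 / 75 60 57 66 / 42 81 84 51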